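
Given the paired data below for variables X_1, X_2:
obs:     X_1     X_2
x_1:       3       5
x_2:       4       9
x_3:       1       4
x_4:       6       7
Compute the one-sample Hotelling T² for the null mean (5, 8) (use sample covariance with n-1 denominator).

Step 1 — sample mean vector:
  mean(X_1) = (3 + 4 + 1 + 6) / 4 = 14/4 = 3.5
  mean(X_2) = (5 + 9 + 4 + 7) / 4 = 25/4 = 6.25
  x̄ = (3.5, 6.25),  deviation x̄ - mu_0 = (3.5, 6.25) - (5, 8) = (-1.5, -1.75).

Step 2 — sample covariance matrix, S[i,j] = (1/(n-1)) · Σ_k (x_{k,i} - mean_i) · (x_{k,j} - mean_j), divisor n-1 = 3:
  S[X_1,X_1] = ((-0.5)·(-0.5) + (0.5)·(0.5) + (-2.5)·(-2.5) + (2.5)·(2.5)) / 3 = 13/3 = 4.3333
  S[X_1,X_2] = ((-0.5)·(-1.25) + (0.5)·(2.75) + (-2.5)·(-2.25) + (2.5)·(0.75)) / 3 = 9.5/3 = 3.1667
  S[X_2,X_2] = ((-1.25)·(-1.25) + (2.75)·(2.75) + (-2.25)·(-2.25) + (0.75)·(0.75)) / 3 = 14.75/3 = 4.9167
  S = [[4.3333, 3.1667],
 [3.1667, 4.9167]].

Step 3 — invert S. det(S) = 4.3333·4.9167 - (3.1667)² = 11.2778.
  S^{-1} = (1/det) · [[d, -b], [-b, a]] = [[0.436, -0.2808],
 [-0.2808, 0.3842]].

Step 4 — quadratic form (x̄ - mu_0)^T · S^{-1} · (x̄ - mu_0):
  S^{-1} · (x̄ - mu_0) = (-0.1626, -0.2512),
  (x̄ - mu_0)^T · [...] = (-1.5)·(-0.1626) + (-1.75)·(-0.2512) = 0.6835.

Step 5 — scale by n: T² = 4 · 0.6835 = 2.734.

T² ≈ 2.734


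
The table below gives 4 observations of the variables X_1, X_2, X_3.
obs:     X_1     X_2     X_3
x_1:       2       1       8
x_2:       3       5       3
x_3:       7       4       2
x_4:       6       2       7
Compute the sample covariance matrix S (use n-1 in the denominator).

Step 1 — column means:
  mean(X_1) = (2 + 3 + 7 + 6) / 4 = 18/4 = 4.5
  mean(X_2) = (1 + 5 + 4 + 2) / 4 = 12/4 = 3
  mean(X_3) = (8 + 3 + 2 + 7) / 4 = 20/4 = 5

Step 2 — sample covariance S[i,j] = (1/(n-1)) · Σ_k (x_{k,i} - mean_i) · (x_{k,j} - mean_j), with n-1 = 3.
  S[X_1,X_1] = ((-2.5)·(-2.5) + (-1.5)·(-1.5) + (2.5)·(2.5) + (1.5)·(1.5)) / 3 = 17/3 = 5.6667
  S[X_1,X_2] = ((-2.5)·(-2) + (-1.5)·(2) + (2.5)·(1) + (1.5)·(-1)) / 3 = 3/3 = 1
  S[X_1,X_3] = ((-2.5)·(3) + (-1.5)·(-2) + (2.5)·(-3) + (1.5)·(2)) / 3 = -9/3 = -3
  S[X_2,X_2] = ((-2)·(-2) + (2)·(2) + (1)·(1) + (-1)·(-1)) / 3 = 10/3 = 3.3333
  S[X_2,X_3] = ((-2)·(3) + (2)·(-2) + (1)·(-3) + (-1)·(2)) / 3 = -15/3 = -5
  S[X_3,X_3] = ((3)·(3) + (-2)·(-2) + (-3)·(-3) + (2)·(2)) / 3 = 26/3 = 8.6667

S is symmetric (S[j,i] = S[i,j]). Assembling:

S = [[5.6667, 1, -3],
 [1, 3.3333, -5],
 [-3, -5, 8.6667]]


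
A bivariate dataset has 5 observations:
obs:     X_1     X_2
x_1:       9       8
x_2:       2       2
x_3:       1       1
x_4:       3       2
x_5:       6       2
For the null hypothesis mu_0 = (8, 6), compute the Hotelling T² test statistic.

Step 1 — sample mean vector:
  mean(X_1) = (9 + 2 + 1 + 3 + 6) / 5 = 21/5 = 4.2
  mean(X_2) = (8 + 2 + 1 + 2 + 2) / 5 = 15/5 = 3
  x̄ = (4.2, 3),  deviation x̄ - mu_0 = (4.2, 3) - (8, 6) = (-3.8, -3).

Step 2 — sample covariance matrix, S[i,j] = (1/(n-1)) · Σ_k (x_{k,i} - mean_i) · (x_{k,j} - mean_j), divisor n-1 = 4:
  S[X_1,X_1] = ((4.8)·(4.8) + (-2.2)·(-2.2) + (-3.2)·(-3.2) + (-1.2)·(-1.2) + (1.8)·(1.8)) / 4 = 42.8/4 = 10.7
  S[X_1,X_2] = ((4.8)·(5) + (-2.2)·(-1) + (-3.2)·(-2) + (-1.2)·(-1) + (1.8)·(-1)) / 4 = 32/4 = 8
  S[X_2,X_2] = ((5)·(5) + (-1)·(-1) + (-2)·(-2) + (-1)·(-1) + (-1)·(-1)) / 4 = 32/4 = 8
  S = [[10.7, 8],
 [8, 8]].

Step 3 — invert S. det(S) = 10.7·8 - (8)² = 21.6.
  S^{-1} = (1/det) · [[d, -b], [-b, a]] = [[0.3704, -0.3704],
 [-0.3704, 0.4954]].

Step 4 — quadratic form (x̄ - mu_0)^T · S^{-1} · (x̄ - mu_0):
  S^{-1} · (x̄ - mu_0) = (-0.2963, -0.0787),
  (x̄ - mu_0)^T · [...] = (-3.8)·(-0.2963) + (-3)·(-0.0787) = 1.362.

Step 5 — scale by n: T² = 5 · 1.362 = 6.8102.

T² ≈ 6.8102


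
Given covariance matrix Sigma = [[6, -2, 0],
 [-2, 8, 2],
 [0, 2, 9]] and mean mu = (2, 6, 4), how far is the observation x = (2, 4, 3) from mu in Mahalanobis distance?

Step 1 — centre the observation: (x - mu) = (0, -2, -1).

Step 2 — invert Sigma (cofactor / det for 3×3, or solve directly):
  Sigma^{-1} = [[0.1828, 0.0484, -0.0108],
 [0.0484, 0.1452, -0.0323],
 [-0.0108, -0.0323, 0.1183]].

Step 3 — form the quadratic (x - mu)^T · Sigma^{-1} · (x - mu):
  Sigma^{-1} · (x - mu) = (-0.086, -0.2581, -0.0538).
  (x - mu)^T · [Sigma^{-1} · (x - mu)] = (0)·(-0.086) + (-2)·(-0.2581) + (-1)·(-0.0538) = 0.5699.

Step 4 — take square root: d = √(0.5699) ≈ 0.7549.

d(x, mu) = √(0.5699) ≈ 0.7549


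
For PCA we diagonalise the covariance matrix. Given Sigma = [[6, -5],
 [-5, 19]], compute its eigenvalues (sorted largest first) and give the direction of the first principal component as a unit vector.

Step 1 — characteristic polynomial of 2×2 Sigma:
  det(Sigma - λI) = λ² - trace · λ + det = 0.
  trace = 6 + 19 = 25, det = 6·19 - (-5)² = 89.
Step 2 — discriminant:
  Δ = trace² - 4·det = 625 - 356 = 269.
Step 3 — eigenvalues:
  λ = (trace ± √Δ)/2 = (25 ± 16.4012)/2,
  λ_1 = 20.7006,  λ_2 = 4.2994.

Step 4 — unit eigenvector for λ_1: solve (Sigma - λ_1 I)v = 0. First row:
  (6 - 20.7006)·v_x + (-5)·v_y = 0, i.e. (-14.7006)·v_x + (-5)·v_y = 0,
  so v ∝ (b, λ_1 - a) = (-5, 14.7006); multiply by -1 so the first entry is positive: u = (5, -14.7006).
  ||u|| = √((5)² + (-14.7006)²) = √(241.1079) ≈ 15.5277,
  v_1 = u/||u|| ≈ (0.322, -0.9467) (||v_1|| = 1).

λ_1 = 20.7006,  λ_2 = 4.2994;  v_1 ≈ (0.322, -0.9467)


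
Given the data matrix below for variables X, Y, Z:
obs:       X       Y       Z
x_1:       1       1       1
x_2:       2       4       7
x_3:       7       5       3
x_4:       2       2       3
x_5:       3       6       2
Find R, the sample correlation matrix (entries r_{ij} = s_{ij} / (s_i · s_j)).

Step 1 — column means:
  mean(X) = (1 + 2 + 7 + 2 + 3) / 5 = 15/5 = 3
  mean(Y) = (1 + 4 + 5 + 2 + 6) / 5 = 18/5 = 3.6
  mean(Z) = (1 + 7 + 3 + 3 + 2) / 5 = 16/5 = 3.2

Step 2 — sample variances and covariances s[i,j] = (1/(n-1)) · Σ_k (x_{k,i} - mean_i) · (x_{k,j} - mean_j), with n-1 = 4:
  s[X,X] = ((-2)·(-2) + (-1)·(-1) + (4)·(4) + (-1)·(-1) + (0)·(0)) / 4 = 22/4 = 5.5
  s[X,Y] = ((-2)·(-2.6) + (-1)·(0.4) + (4)·(1.4) + (-1)·(-1.6) + (0)·(2.4)) / 4 = 12/4 = 3
  s[X,Z] = ((-2)·(-2.2) + (-1)·(3.8) + (4)·(-0.2) + (-1)·(-0.2) + (0)·(-1.2)) / 4 = 0/4 = 0
  s[Y,Y] = ((-2.6)·(-2.6) + (0.4)·(0.4) + (1.4)·(1.4) + (-1.6)·(-1.6) + (2.4)·(2.4)) / 4 = 17.2/4 = 4.3
  s[Y,Z] = ((-2.6)·(-2.2) + (0.4)·(3.8) + (1.4)·(-0.2) + (-1.6)·(-0.2) + (2.4)·(-1.2)) / 4 = 4.4/4 = 1.1
  s[Z,Z] = ((-2.2)·(-2.2) + (3.8)·(3.8) + (-0.2)·(-0.2) + (-0.2)·(-0.2) + (-1.2)·(-1.2)) / 4 = 20.8/4 = 5.2
  Sample standard deviations s_i = √(s[i,i]):
  s(X) = √(5.5) = 2.3452
  s(Y) = √(4.3) = 2.0736
  s(Z) = √(5.2) = 2.2804

Step 3 — r_{ij} = s_{ij} / (s_i · s_j):
  r[X,X] = 1 (diagonal).
  r[X,Y] = 3 / (2.3452 · 2.0736) = 3 / 4.8631 = 0.6169
  r[X,Z] = 0 / (2.3452 · 2.2804) = 0 / 5.3479 = 0
  r[Y,Y] = 1 (diagonal).
  r[Y,Z] = 1.1 / (2.0736 · 2.2804) = 1.1 / 4.7286 = 0.2326
  r[Z,Z] = 1 (diagonal).

R is symmetric with unit diagonal. Assembling:

R = [[1, 0.6169, 0],
 [0.6169, 1, 0.2326],
 [0, 0.2326, 1]]


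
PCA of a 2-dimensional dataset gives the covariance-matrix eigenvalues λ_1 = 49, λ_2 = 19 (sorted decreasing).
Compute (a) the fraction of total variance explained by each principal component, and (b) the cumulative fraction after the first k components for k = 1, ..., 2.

Step 1 — total variance = trace(Sigma) = Σ λ_i = 49 + 19 = 68.

Step 2 — fraction explained by component i = λ_i / Σ λ:
  PC1: 49/68 = 0.7206
  PC2: 19/68 = 0.2794

Step 3 — cumulative fraction after k components = (λ_1 + ... + λ_k) / Σ λ:
  k = 1: 49/68 = 0.7206
  k = 2: (49 + 19)/68 = 68/68 = 1

Summary (fraction, with percent):

explained: PC1 0.7206 (72.06%), PC2 0.2794 (27.94%);  cumulative: 0.7206, 1


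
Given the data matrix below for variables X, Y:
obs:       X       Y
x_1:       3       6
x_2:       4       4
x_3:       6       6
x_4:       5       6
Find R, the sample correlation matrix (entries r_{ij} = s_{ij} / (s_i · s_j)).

Step 1 — column means:
  mean(X) = (3 + 4 + 6 + 5) / 4 = 18/4 = 4.5
  mean(Y) = (6 + 4 + 6 + 6) / 4 = 22/4 = 5.5

Step 2 — sample variances and covariances s[i,j] = (1/(n-1)) · Σ_k (x_{k,i} - mean_i) · (x_{k,j} - mean_j), with n-1 = 3:
  s[X,X] = ((-1.5)·(-1.5) + (-0.5)·(-0.5) + (1.5)·(1.5) + (0.5)·(0.5)) / 3 = 5/3 = 1.6667
  s[X,Y] = ((-1.5)·(0.5) + (-0.5)·(-1.5) + (1.5)·(0.5) + (0.5)·(0.5)) / 3 = 1/3 = 0.3333
  s[Y,Y] = ((0.5)·(0.5) + (-1.5)·(-1.5) + (0.5)·(0.5) + (0.5)·(0.5)) / 3 = 3/3 = 1
  Sample standard deviations s_i = √(s[i,i]):
  s(X) = √(1.6667) = 1.291
  s(Y) = √(1) = 1

Step 3 — r_{ij} = s_{ij} / (s_i · s_j):
  r[X,X] = 1 (diagonal).
  r[X,Y] = 0.3333 / (1.291 · 1) = 0.3333 / 1.291 = 0.2582
  r[Y,Y] = 1 (diagonal).

R is symmetric with unit diagonal. Assembling:

R = [[1, 0.2582],
 [0.2582, 1]]


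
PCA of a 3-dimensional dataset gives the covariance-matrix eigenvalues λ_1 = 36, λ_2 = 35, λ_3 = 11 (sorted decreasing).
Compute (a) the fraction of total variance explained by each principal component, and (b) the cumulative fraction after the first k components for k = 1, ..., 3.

Step 1 — total variance = trace(Sigma) = Σ λ_i = 36 + 35 + 11 = 82.

Step 2 — fraction explained by component i = λ_i / Σ λ:
  PC1: 36/82 = 0.439
  PC2: 35/82 = 0.4268
  PC3: 11/82 = 0.1341

Step 3 — cumulative fraction after k components = (λ_1 + ... + λ_k) / Σ λ:
  k = 1: 36/82 = 0.439
  k = 2: (36 + 35)/82 = 71/82 = 0.8659
  k = 3: (36 + 35 + 11)/82 = 82/82 = 1

Summary (fraction, with percent):

explained: PC1 0.439 (43.9%), PC2 0.4268 (42.68%), PC3 0.1341 (13.41%);  cumulative: 0.439, 0.8659, 1


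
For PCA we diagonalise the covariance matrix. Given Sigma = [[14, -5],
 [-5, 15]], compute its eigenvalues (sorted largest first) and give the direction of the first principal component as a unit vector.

Step 1 — characteristic polynomial of 2×2 Sigma:
  det(Sigma - λI) = λ² - trace · λ + det = 0.
  trace = 14 + 15 = 29, det = 14·15 - (-5)² = 185.
Step 2 — discriminant:
  Δ = trace² - 4·det = 841 - 740 = 101.
Step 3 — eigenvalues:
  λ = (trace ± √Δ)/2 = (29 ± 10.0499)/2,
  λ_1 = 19.5249,  λ_2 = 9.4751.

Step 4 — unit eigenvector for λ_1: solve (Sigma - λ_1 I)v = 0. First row:
  (14 - 19.5249)·v_x + (-5)·v_y = 0, i.e. (-5.5249)·v_x + (-5)·v_y = 0,
  so v ∝ (b, λ_1 - a) = (-5, 5.5249); multiply by -1 so the first entry is positive: u = (5, -5.5249).
  ||u|| = √((5)² + (-5.5249)²) = √(55.5249) ≈ 7.4515,
  v_1 = u/||u|| ≈ (0.671, -0.7415) (||v_1|| = 1).

λ_1 = 19.5249,  λ_2 = 9.4751;  v_1 ≈ (0.671, -0.7415)


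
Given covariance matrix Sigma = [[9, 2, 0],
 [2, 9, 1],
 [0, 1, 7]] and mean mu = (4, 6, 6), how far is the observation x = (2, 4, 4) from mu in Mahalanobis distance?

Step 1 — centre the observation: (x - mu) = (-2, -2, -2).

Step 2 — invert Sigma (cofactor / det for 3×3, or solve directly):
  Sigma^{-1} = [[0.117, -0.0264, 0.0038],
 [-0.0264, 0.1189, -0.017],
 [0.0038, -0.017, 0.1453]].

Step 3 — form the quadratic (x - mu)^T · Sigma^{-1} · (x - mu):
  Sigma^{-1} · (x - mu) = (-0.1887, -0.1509, -0.2642).
  (x - mu)^T · [Sigma^{-1} · (x - mu)] = (-2)·(-0.1887) + (-2)·(-0.1509) + (-2)·(-0.2642) = 1.2075.

Step 4 — take square root: d = √(1.2075) ≈ 1.0989.

d(x, mu) = √(1.2075) ≈ 1.0989


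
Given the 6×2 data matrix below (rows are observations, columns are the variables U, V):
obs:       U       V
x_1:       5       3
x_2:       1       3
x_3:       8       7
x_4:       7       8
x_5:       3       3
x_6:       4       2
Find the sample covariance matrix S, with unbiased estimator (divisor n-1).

Step 1 — column means:
  mean(U) = (5 + 1 + 8 + 7 + 3 + 4) / 6 = 28/6 = 4.6667
  mean(V) = (3 + 3 + 7 + 8 + 3 + 2) / 6 = 26/6 = 4.3333

Step 2 — sample covariance S[i,j] = (1/(n-1)) · Σ_k (x_{k,i} - mean_i) · (x_{k,j} - mean_j), with n-1 = 5.
  S[U,U] = ((0.3333)·(0.3333) + (-3.6667)·(-3.6667) + (3.3333)·(3.3333) + (2.3333)·(2.3333) + (-1.6667)·(-1.6667) + (-0.6667)·(-0.6667)) / 5 = 33.3333/5 = 6.6667
  S[U,V] = ((0.3333)·(-1.3333) + (-3.6667)·(-1.3333) + (3.3333)·(2.6667) + (2.3333)·(3.6667) + (-1.6667)·(-1.3333) + (-0.6667)·(-2.3333)) / 5 = 25.6667/5 = 5.1333
  S[V,V] = ((-1.3333)·(-1.3333) + (-1.3333)·(-1.3333) + (2.6667)·(2.6667) + (3.6667)·(3.6667) + (-1.3333)·(-1.3333) + (-2.3333)·(-2.3333)) / 5 = 31.3333/5 = 6.2667

S is symmetric (S[j,i] = S[i,j]). Assembling:

S = [[6.6667, 5.1333],
 [5.1333, 6.2667]]


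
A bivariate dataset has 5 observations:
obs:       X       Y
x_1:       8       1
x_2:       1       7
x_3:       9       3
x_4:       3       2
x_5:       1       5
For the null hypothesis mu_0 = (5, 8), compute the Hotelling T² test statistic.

Step 1 — sample mean vector:
  mean(X) = (8 + 1 + 9 + 3 + 1) / 5 = 22/5 = 4.4
  mean(Y) = (1 + 7 + 3 + 2 + 5) / 5 = 18/5 = 3.6
  x̄ = (4.4, 3.6),  deviation x̄ - mu_0 = (4.4, 3.6) - (5, 8) = (-0.6, -4.4).

Step 2 — sample covariance matrix, S[i,j] = (1/(n-1)) · Σ_k (x_{k,i} - mean_i) · (x_{k,j} - mean_j), divisor n-1 = 4:
  S[X,X] = ((3.6)·(3.6) + (-3.4)·(-3.4) + (4.6)·(4.6) + (-1.4)·(-1.4) + (-3.4)·(-3.4)) / 4 = 59.2/4 = 14.8
  S[X,Y] = ((3.6)·(-2.6) + (-3.4)·(3.4) + (4.6)·(-0.6) + (-1.4)·(-1.6) + (-3.4)·(1.4)) / 4 = -26.2/4 = -6.55
  S[Y,Y] = ((-2.6)·(-2.6) + (3.4)·(3.4) + (-0.6)·(-0.6) + (-1.6)·(-1.6) + (1.4)·(1.4)) / 4 = 23.2/4 = 5.8
  S = [[14.8, -6.55],
 [-6.55, 5.8]].

Step 3 — invert S. det(S) = 14.8·5.8 - (-6.55)² = 42.9375.
  S^{-1} = (1/det) · [[d, -b], [-b, a]] = [[0.1351, 0.1525],
 [0.1525, 0.3447]].

Step 4 — quadratic form (x̄ - mu_0)^T · S^{-1} · (x̄ - mu_0):
  S^{-1} · (x̄ - mu_0) = (-0.7523, -1.6082),
  (x̄ - mu_0)^T · [...] = (-0.6)·(-0.7523) + (-4.4)·(-1.6082) = 7.5272.

Step 5 — scale by n: T² = 5 · 7.5272 = 37.6361.

T² ≈ 37.6361


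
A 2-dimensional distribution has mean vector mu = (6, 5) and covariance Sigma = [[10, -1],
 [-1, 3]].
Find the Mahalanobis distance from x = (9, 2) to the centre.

Step 1 — centre the observation: (x - mu) = (3, -3).

Step 2 — invert Sigma. det(Sigma) = 10·3 - (-1)² = 29.
  Sigma^{-1} = (1/det) · [[d, -b], [-b, a]] = [[0.1034, 0.0345],
 [0.0345, 0.3448]].

Step 3 — form the quadratic (x - mu)^T · Sigma^{-1} · (x - mu):
  Sigma^{-1} · (x - mu) = (0.2069, -0.931).
  (x - mu)^T · [Sigma^{-1} · (x - mu)] = (3)·(0.2069) + (-3)·(-0.931) = 3.4138.

Step 4 — take square root: d = √(3.4138) ≈ 1.8476.

d(x, mu) = √(3.4138) ≈ 1.8476


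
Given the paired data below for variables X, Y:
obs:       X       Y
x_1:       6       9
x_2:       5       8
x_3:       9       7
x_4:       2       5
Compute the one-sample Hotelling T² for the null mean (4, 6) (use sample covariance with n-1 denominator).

Step 1 — sample mean vector:
  mean(X) = (6 + 5 + 9 + 2) / 4 = 22/4 = 5.5
  mean(Y) = (9 + 8 + 7 + 5) / 4 = 29/4 = 7.25
  x̄ = (5.5, 7.25),  deviation x̄ - mu_0 = (5.5, 7.25) - (4, 6) = (1.5, 1.25).

Step 2 — sample covariance matrix, S[i,j] = (1/(n-1)) · Σ_k (x_{k,i} - mean_i) · (x_{k,j} - mean_j), divisor n-1 = 3:
  S[X,X] = ((0.5)·(0.5) + (-0.5)·(-0.5) + (3.5)·(3.5) + (-3.5)·(-3.5)) / 3 = 25/3 = 8.3333
  S[X,Y] = ((0.5)·(1.75) + (-0.5)·(0.75) + (3.5)·(-0.25) + (-3.5)·(-2.25)) / 3 = 7.5/3 = 2.5
  S[Y,Y] = ((1.75)·(1.75) + (0.75)·(0.75) + (-0.25)·(-0.25) + (-2.25)·(-2.25)) / 3 = 8.75/3 = 2.9167
  S = [[8.3333, 2.5],
 [2.5, 2.9167]].

Step 3 — invert S. det(S) = 8.3333·2.9167 - (2.5)² = 18.0556.
  S^{-1} = (1/det) · [[d, -b], [-b, a]] = [[0.1615, -0.1385],
 [-0.1385, 0.4615]].

Step 4 — quadratic form (x̄ - mu_0)^T · S^{-1} · (x̄ - mu_0):
  S^{-1} · (x̄ - mu_0) = (0.0692, 0.3692),
  (x̄ - mu_0)^T · [...] = (1.5)·(0.0692) + (1.25)·(0.3692) = 0.5654.

Step 5 — scale by n: T² = 4 · 0.5654 = 2.2615.

T² ≈ 2.2615


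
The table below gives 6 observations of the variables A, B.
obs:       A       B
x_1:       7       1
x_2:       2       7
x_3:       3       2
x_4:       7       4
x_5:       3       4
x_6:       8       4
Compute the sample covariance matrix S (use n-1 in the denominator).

Step 1 — column means:
  mean(A) = (7 + 2 + 3 + 7 + 3 + 8) / 6 = 30/6 = 5
  mean(B) = (1 + 7 + 2 + 4 + 4 + 4) / 6 = 22/6 = 3.6667

Step 2 — sample covariance S[i,j] = (1/(n-1)) · Σ_k (x_{k,i} - mean_i) · (x_{k,j} - mean_j), with n-1 = 5.
  S[A,A] = ((2)·(2) + (-3)·(-3) + (-2)·(-2) + (2)·(2) + (-2)·(-2) + (3)·(3)) / 5 = 34/5 = 6.8
  S[A,B] = ((2)·(-2.6667) + (-3)·(3.3333) + (-2)·(-1.6667) + (2)·(0.3333) + (-2)·(0.3333) + (3)·(0.3333)) / 5 = -11/5 = -2.2
  S[B,B] = ((-2.6667)·(-2.6667) + (3.3333)·(3.3333) + (-1.6667)·(-1.6667) + (0.3333)·(0.3333) + (0.3333)·(0.3333) + (0.3333)·(0.3333)) / 5 = 21.3333/5 = 4.2667

S is symmetric (S[j,i] = S[i,j]). Assembling:

S = [[6.8, -2.2],
 [-2.2, 4.2667]]


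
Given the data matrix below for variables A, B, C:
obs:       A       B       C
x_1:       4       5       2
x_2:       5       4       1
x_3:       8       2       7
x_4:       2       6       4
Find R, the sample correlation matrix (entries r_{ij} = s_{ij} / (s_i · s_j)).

Step 1 — column means:
  mean(A) = (4 + 5 + 8 + 2) / 4 = 19/4 = 4.75
  mean(B) = (5 + 4 + 2 + 6) / 4 = 17/4 = 4.25
  mean(C) = (2 + 1 + 7 + 4) / 4 = 14/4 = 3.5

Step 2 — sample variances and covariances s[i,j] = (1/(n-1)) · Σ_k (x_{k,i} - mean_i) · (x_{k,j} - mean_j), with n-1 = 3:
  s[A,A] = ((-0.75)·(-0.75) + (0.25)·(0.25) + (3.25)·(3.25) + (-2.75)·(-2.75)) / 3 = 18.75/3 = 6.25
  s[A,B] = ((-0.75)·(0.75) + (0.25)·(-0.25) + (3.25)·(-2.25) + (-2.75)·(1.75)) / 3 = -12.75/3 = -4.25
  s[A,C] = ((-0.75)·(-1.5) + (0.25)·(-2.5) + (3.25)·(3.5) + (-2.75)·(0.5)) / 3 = 10.5/3 = 3.5
  s[B,B] = ((0.75)·(0.75) + (-0.25)·(-0.25) + (-2.25)·(-2.25) + (1.75)·(1.75)) / 3 = 8.75/3 = 2.9167
  s[B,C] = ((0.75)·(-1.5) + (-0.25)·(-2.5) + (-2.25)·(3.5) + (1.75)·(0.5)) / 3 = -7.5/3 = -2.5
  s[C,C] = ((-1.5)·(-1.5) + (-2.5)·(-2.5) + (3.5)·(3.5) + (0.5)·(0.5)) / 3 = 21/3 = 7
  Sample standard deviations s_i = √(s[i,i]):
  s(A) = √(6.25) = 2.5
  s(B) = √(2.9167) = 1.7078
  s(C) = √(7) = 2.6458

Step 3 — r_{ij} = s_{ij} / (s_i · s_j):
  r[A,A] = 1 (diagonal).
  r[A,B] = -4.25 / (2.5 · 1.7078) = -4.25 / 4.2696 = -0.9954
  r[A,C] = 3.5 / (2.5 · 2.6458) = 3.5 / 6.6144 = 0.5292
  r[B,B] = 1 (diagonal).
  r[B,C] = -2.5 / (1.7078 · 2.6458) = -2.5 / 4.5185 = -0.5533
  r[C,C] = 1 (diagonal).

R is symmetric with unit diagonal. Assembling:

R = [[1, -0.9954, 0.5292],
 [-0.9954, 1, -0.5533],
 [0.5292, -0.5533, 1]]


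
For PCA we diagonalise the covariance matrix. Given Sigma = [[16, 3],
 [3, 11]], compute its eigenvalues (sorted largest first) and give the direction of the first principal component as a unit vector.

Step 1 — characteristic polynomial of 2×2 Sigma:
  det(Sigma - λI) = λ² - trace · λ + det = 0.
  trace = 16 + 11 = 27, det = 16·11 - (3)² = 167.
Step 2 — discriminant:
  Δ = trace² - 4·det = 729 - 668 = 61.
Step 3 — eigenvalues:
  λ = (trace ± √Δ)/2 = (27 ± 7.8102)/2,
  λ_1 = 17.4051,  λ_2 = 9.5949.

Step 4 — unit eigenvector for λ_1: solve (Sigma - λ_1 I)v = 0. First row:
  (16 - 17.4051)·v_x + (3)·v_y = 0, i.e. (-1.4051)·v_x + (3)·v_y = 0,
  so v ∝ (b, λ_1 - a) = (3, 1.4051) = u.
  ||u|| = √((3)² + (1.4051)²) = √(10.9744) ≈ 3.3128,
  v_1 = u/||u|| ≈ (0.9056, 0.4242) (||v_1|| = 1).

λ_1 = 17.4051,  λ_2 = 9.5949;  v_1 ≈ (0.9056, 0.4242)


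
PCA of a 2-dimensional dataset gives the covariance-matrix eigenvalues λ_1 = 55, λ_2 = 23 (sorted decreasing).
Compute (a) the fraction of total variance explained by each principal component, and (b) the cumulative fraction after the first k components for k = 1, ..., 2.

Step 1 — total variance = trace(Sigma) = Σ λ_i = 55 + 23 = 78.

Step 2 — fraction explained by component i = λ_i / Σ λ:
  PC1: 55/78 = 0.7051
  PC2: 23/78 = 0.2949

Step 3 — cumulative fraction after k components = (λ_1 + ... + λ_k) / Σ λ:
  k = 1: 55/78 = 0.7051
  k = 2: (55 + 23)/78 = 78/78 = 1

Summary (fraction, with percent):

explained: PC1 0.7051 (70.51%), PC2 0.2949 (29.49%);  cumulative: 0.7051, 1


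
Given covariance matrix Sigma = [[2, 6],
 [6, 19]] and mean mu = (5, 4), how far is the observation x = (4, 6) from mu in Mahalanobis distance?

Step 1 — centre the observation: (x - mu) = (-1, 2).

Step 2 — invert Sigma. det(Sigma) = 2·19 - (6)² = 2.
  Sigma^{-1} = (1/det) · [[d, -b], [-b, a]] = [[9.5, -3],
 [-3, 1]].

Step 3 — form the quadratic (x - mu)^T · Sigma^{-1} · (x - mu):
  Sigma^{-1} · (x - mu) = (-15.5, 5).
  (x - mu)^T · [Sigma^{-1} · (x - mu)] = (-1)·(-15.5) + (2)·(5) = 25.5.

Step 4 — take square root: d = √(25.5) ≈ 5.0498.

d(x, mu) = √(25.5) ≈ 5.0498


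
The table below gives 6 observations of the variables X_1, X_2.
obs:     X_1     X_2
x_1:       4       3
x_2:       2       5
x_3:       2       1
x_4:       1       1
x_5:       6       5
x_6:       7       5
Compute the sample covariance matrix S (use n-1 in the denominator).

Step 1 — column means:
  mean(X_1) = (4 + 2 + 2 + 1 + 6 + 7) / 6 = 22/6 = 3.6667
  mean(X_2) = (3 + 5 + 1 + 1 + 5 + 5) / 6 = 20/6 = 3.3333

Step 2 — sample covariance S[i,j] = (1/(n-1)) · Σ_k (x_{k,i} - mean_i) · (x_{k,j} - mean_j), with n-1 = 5.
  S[X_1,X_1] = ((0.3333)·(0.3333) + (-1.6667)·(-1.6667) + (-1.6667)·(-1.6667) + (-2.6667)·(-2.6667) + (2.3333)·(2.3333) + (3.3333)·(3.3333)) / 5 = 29.3333/5 = 5.8667
  S[X_1,X_2] = ((0.3333)·(-0.3333) + (-1.6667)·(1.6667) + (-1.6667)·(-2.3333) + (-2.6667)·(-2.3333) + (2.3333)·(1.6667) + (3.3333)·(1.6667)) / 5 = 16.6667/5 = 3.3333
  S[X_2,X_2] = ((-0.3333)·(-0.3333) + (1.6667)·(1.6667) + (-2.3333)·(-2.3333) + (-2.3333)·(-2.3333) + (1.6667)·(1.6667) + (1.6667)·(1.6667)) / 5 = 19.3333/5 = 3.8667

S is symmetric (S[j,i] = S[i,j]). Assembling:

S = [[5.8667, 3.3333],
 [3.3333, 3.8667]]


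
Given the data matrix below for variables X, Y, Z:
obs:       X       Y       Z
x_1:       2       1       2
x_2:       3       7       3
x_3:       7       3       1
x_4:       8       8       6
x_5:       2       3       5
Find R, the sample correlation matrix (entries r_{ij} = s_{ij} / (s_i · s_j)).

Step 1 — column means:
  mean(X) = (2 + 3 + 7 + 8 + 2) / 5 = 22/5 = 4.4
  mean(Y) = (1 + 7 + 3 + 8 + 3) / 5 = 22/5 = 4.4
  mean(Z) = (2 + 3 + 1 + 6 + 5) / 5 = 17/5 = 3.4

Step 2 — sample variances and covariances s[i,j] = (1/(n-1)) · Σ_k (x_{k,i} - mean_i) · (x_{k,j} - mean_j), with n-1 = 4:
  s[X,X] = ((-2.4)·(-2.4) + (-1.4)·(-1.4) + (2.6)·(2.6) + (3.6)·(3.6) + (-2.4)·(-2.4)) / 4 = 33.2/4 = 8.3
  s[X,Y] = ((-2.4)·(-3.4) + (-1.4)·(2.6) + (2.6)·(-1.4) + (3.6)·(3.6) + (-2.4)·(-1.4)) / 4 = 17.2/4 = 4.3
  s[X,Z] = ((-2.4)·(-1.4) + (-1.4)·(-0.4) + (2.6)·(-2.4) + (3.6)·(2.6) + (-2.4)·(1.6)) / 4 = 3.2/4 = 0.8
  s[Y,Y] = ((-3.4)·(-3.4) + (2.6)·(2.6) + (-1.4)·(-1.4) + (3.6)·(3.6) + (-1.4)·(-1.4)) / 4 = 35.2/4 = 8.8
  s[Y,Z] = ((-3.4)·(-1.4) + (2.6)·(-0.4) + (-1.4)·(-2.4) + (3.6)·(2.6) + (-1.4)·(1.6)) / 4 = 14.2/4 = 3.55
  s[Z,Z] = ((-1.4)·(-1.4) + (-0.4)·(-0.4) + (-2.4)·(-2.4) + (2.6)·(2.6) + (1.6)·(1.6)) / 4 = 17.2/4 = 4.3
  Sample standard deviations s_i = √(s[i,i]):
  s(X) = √(8.3) = 2.881
  s(Y) = √(8.8) = 2.9665
  s(Z) = √(4.3) = 2.0736

Step 3 — r_{ij} = s_{ij} / (s_i · s_j):
  r[X,X] = 1 (diagonal).
  r[X,Y] = 4.3 / (2.881 · 2.9665) = 4.3 / 8.5463 = 0.5031
  r[X,Z] = 0.8 / (2.881 · 2.0736) = 0.8 / 5.9741 = 0.1339
  r[Y,Y] = 1 (diagonal).
  r[Y,Z] = 3.55 / (2.9665 · 2.0736) = 3.55 / 6.1514 = 0.5771
  r[Z,Z] = 1 (diagonal).

R is symmetric with unit diagonal. Assembling:

R = [[1, 0.5031, 0.1339],
 [0.5031, 1, 0.5771],
 [0.1339, 0.5771, 1]]


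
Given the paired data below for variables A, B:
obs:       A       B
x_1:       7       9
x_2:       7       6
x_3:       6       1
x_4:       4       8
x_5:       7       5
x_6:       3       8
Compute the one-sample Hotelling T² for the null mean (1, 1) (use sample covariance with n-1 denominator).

Step 1 — sample mean vector:
  mean(A) = (7 + 7 + 6 + 4 + 7 + 3) / 6 = 34/6 = 5.6667
  mean(B) = (9 + 6 + 1 + 8 + 5 + 8) / 6 = 37/6 = 6.1667
  x̄ = (5.6667, 6.1667),  deviation x̄ - mu_0 = (5.6667, 6.1667) - (1, 1) = (4.6667, 5.1667).

Step 2 — sample covariance matrix, S[i,j] = (1/(n-1)) · Σ_k (x_{k,i} - mean_i) · (x_{k,j} - mean_j), divisor n-1 = 5:
  S[A,A] = ((1.3333)·(1.3333) + (1.3333)·(1.3333) + (0.3333)·(0.3333) + (-1.6667)·(-1.6667) + (1.3333)·(1.3333) + (-2.6667)·(-2.6667)) / 5 = 15.3333/5 = 3.0667
  S[A,B] = ((1.3333)·(2.8333) + (1.3333)·(-0.1667) + (0.3333)·(-5.1667) + (-1.6667)·(1.8333) + (1.3333)·(-1.1667) + (-2.6667)·(1.8333)) / 5 = -7.6667/5 = -1.5333
  S[B,B] = ((2.8333)·(2.8333) + (-0.1667)·(-0.1667) + (-5.1667)·(-5.1667) + (1.8333)·(1.8333) + (-1.1667)·(-1.1667) + (1.8333)·(1.8333)) / 5 = 42.8333/5 = 8.5667
  S = [[3.0667, -1.5333],
 [-1.5333, 8.5667]].

Step 3 — invert S. det(S) = 3.0667·8.5667 - (-1.5333)² = 23.92.
  S^{-1} = (1/det) · [[d, -b], [-b, a]] = [[0.3581, 0.0641],
 [0.0641, 0.1282]].

Step 4 — quadratic form (x̄ - mu_0)^T · S^{-1} · (x̄ - mu_0):
  S^{-1} · (x̄ - mu_0) = (2.0025, 0.9615),
  (x̄ - mu_0)^T · [...] = (4.6667)·(2.0025) + (5.1667)·(0.9615) = 14.313.

Step 5 — scale by n: T² = 6 · 14.313 = 85.8779.

T² ≈ 85.8779


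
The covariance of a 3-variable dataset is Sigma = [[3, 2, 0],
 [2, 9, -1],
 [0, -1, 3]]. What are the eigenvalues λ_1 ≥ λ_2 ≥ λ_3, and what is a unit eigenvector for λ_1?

Step 1 — characteristic polynomial p(λ) = det(λI - Sigma) = λ³ - tr·λ² + c_1·λ - det, where tr = trace, c_1 = sum of the principal 2×2 minors, det = det(Sigma):
  tr = 3 + 9 + 3 = 15,
  c_1 = (3·9 - (2)²) + (3·3 - (0)²) + (9·3 - (-1)²) = 23 + 9 + 26 = 58,
  det = 3·(9·3 - (-1)²) - (2)·((2)·3 - (-1)·(0)) + (0)·((2)·(-1) - 9·(0)) = 3·(26) - (2)·(6) + (0)·(-2) = 66.
  So p(λ) = λ³ - 15λ² + 58λ - 66.
Step 2 — look for an integer root (rational root theorem: any rational root is an integer divisor of 66). Testing λ = 3:
  p(3) = 27 - 135 + 174 - 66 = 0  ✓
  Dividing out (λ - 3): p(λ) = (λ - 3)(λ² - 12λ + 22).
Step 3 — remaining eigenvalues from the quadratic λ² - 12λ + 22 = 0:
  Δ = 12² - 4·22 = 144 - 88 = 56,  λ = (12 ± √56)/2 = (12 ± 7.4833)/2 ≈ 9.7417 or 2.2583.
  Sorted: λ_1 = 9.7417,  λ_2 = 3,  λ_3 = 2.2583  (check: sum = 15 = tr ✓).

Step 4 — unit eigenvector for λ_1 ≈ 9.7417: v spans the null space of (Sigma - λ_1 I), whose rows are
  r_1 = (-6.7417, 2, 0),  r_2 = (2, -0.7417, -1),  r_3 = (0, -1, -6.7417).
  v is orthogonal to every row, so take v ∝ r_1 × r_2 = ((2)·(-1) - (0)·(-0.7417), (0)·(2) - (-6.7417)·(-1), (-6.7417)·(-0.7417) - (2)·(2)) ≈ (-2, -6.7417, 1).
  Rescale (multiply by -1 so the first nonzero entry is positive): u = (2, 6.7417, -1).
  ||u|| = √((2)² + (6.7417)² + (-1)²) = √(50.4499) ≈ 7.1028,  v_1 = u/||u|| ≈ (0.2816, 0.9492, -0.1408) (||v_1|| = 1).

λ_1 = 9.7417,  λ_2 = 3,  λ_3 = 2.2583;  v_1 ≈ (0.2816, 0.9492, -0.1408)


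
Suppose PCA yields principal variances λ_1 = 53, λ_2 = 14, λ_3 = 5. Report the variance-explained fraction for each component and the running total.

Step 1 — total variance = trace(Sigma) = Σ λ_i = 53 + 14 + 5 = 72.

Step 2 — fraction explained by component i = λ_i / Σ λ:
  PC1: 53/72 = 0.7361
  PC2: 14/72 = 0.1944
  PC3: 5/72 = 0.0694

Step 3 — cumulative fraction after k components = (λ_1 + ... + λ_k) / Σ λ:
  k = 1: 53/72 = 0.7361
  k = 2: (53 + 14)/72 = 67/72 = 0.9306
  k = 3: (53 + 14 + 5)/72 = 72/72 = 1

Summary (fraction, with percent):

explained: PC1 0.7361 (73.61%), PC2 0.1944 (19.44%), PC3 0.0694 (6.94%);  cumulative: 0.7361, 0.9306, 1


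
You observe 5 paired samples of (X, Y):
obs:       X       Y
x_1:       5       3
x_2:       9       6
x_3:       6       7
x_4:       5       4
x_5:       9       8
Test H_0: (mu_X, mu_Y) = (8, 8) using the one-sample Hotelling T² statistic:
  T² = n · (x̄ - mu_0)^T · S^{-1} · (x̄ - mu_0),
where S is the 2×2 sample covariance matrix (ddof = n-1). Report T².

Step 1 — sample mean vector:
  mean(X) = (5 + 9 + 6 + 5 + 9) / 5 = 34/5 = 6.8
  mean(Y) = (3 + 6 + 7 + 4 + 8) / 5 = 28/5 = 5.6
  x̄ = (6.8, 5.6),  deviation x̄ - mu_0 = (6.8, 5.6) - (8, 8) = (-1.2, -2.4).

Step 2 — sample covariance matrix, S[i,j] = (1/(n-1)) · Σ_k (x_{k,i} - mean_i) · (x_{k,j} - mean_j), divisor n-1 = 4:
  S[X,X] = ((-1.8)·(-1.8) + (2.2)·(2.2) + (-0.8)·(-0.8) + (-1.8)·(-1.8) + (2.2)·(2.2)) / 4 = 16.8/4 = 4.2
  S[X,Y] = ((-1.8)·(-2.6) + (2.2)·(0.4) + (-0.8)·(1.4) + (-1.8)·(-1.6) + (2.2)·(2.4)) / 4 = 12.6/4 = 3.15
  S[Y,Y] = ((-2.6)·(-2.6) + (0.4)·(0.4) + (1.4)·(1.4) + (-1.6)·(-1.6) + (2.4)·(2.4)) / 4 = 17.2/4 = 4.3
  S = [[4.2, 3.15],
 [3.15, 4.3]].

Step 3 — invert S. det(S) = 4.2·4.3 - (3.15)² = 8.1375.
  S^{-1} = (1/det) · [[d, -b], [-b, a]] = [[0.5284, -0.3871],
 [-0.3871, 0.5161]].

Step 4 — quadratic form (x̄ - mu_0)^T · S^{-1} · (x̄ - mu_0):
  S^{-1} · (x̄ - mu_0) = (0.2949, -0.7742),
  (x̄ - mu_0)^T · [...] = (-1.2)·(0.2949) + (-2.4)·(-0.7742) = 1.5041.

Step 5 — scale by n: T² = 5 · 1.5041 = 7.5207.

T² ≈ 7.5207


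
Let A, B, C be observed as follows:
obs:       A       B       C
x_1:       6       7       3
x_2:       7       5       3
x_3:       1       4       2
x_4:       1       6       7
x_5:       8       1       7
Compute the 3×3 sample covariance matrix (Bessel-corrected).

Step 1 — column means:
  mean(A) = (6 + 7 + 1 + 1 + 8) / 5 = 23/5 = 4.6
  mean(B) = (7 + 5 + 4 + 6 + 1) / 5 = 23/5 = 4.6
  mean(C) = (3 + 3 + 2 + 7 + 7) / 5 = 22/5 = 4.4

Step 2 — sample covariance S[i,j] = (1/(n-1)) · Σ_k (x_{k,i} - mean_i) · (x_{k,j} - mean_j), with n-1 = 4.
  S[A,A] = ((1.4)·(1.4) + (2.4)·(2.4) + (-3.6)·(-3.6) + (-3.6)·(-3.6) + (3.4)·(3.4)) / 4 = 45.2/4 = 11.3
  S[A,B] = ((1.4)·(2.4) + (2.4)·(0.4) + (-3.6)·(-0.6) + (-3.6)·(1.4) + (3.4)·(-3.6)) / 4 = -10.8/4 = -2.7
  S[A,C] = ((1.4)·(-1.4) + (2.4)·(-1.4) + (-3.6)·(-2.4) + (-3.6)·(2.6) + (3.4)·(2.6)) / 4 = 2.8/4 = 0.7
  S[B,B] = ((2.4)·(2.4) + (0.4)·(0.4) + (-0.6)·(-0.6) + (1.4)·(1.4) + (-3.6)·(-3.6)) / 4 = 21.2/4 = 5.3
  S[B,C] = ((2.4)·(-1.4) + (0.4)·(-1.4) + (-0.6)·(-2.4) + (1.4)·(2.6) + (-3.6)·(2.6)) / 4 = -8.2/4 = -2.05
  S[C,C] = ((-1.4)·(-1.4) + (-1.4)·(-1.4) + (-2.4)·(-2.4) + (2.6)·(2.6) + (2.6)·(2.6)) / 4 = 23.2/4 = 5.8

S is symmetric (S[j,i] = S[i,j]). Assembling:

S = [[11.3, -2.7, 0.7],
 [-2.7, 5.3, -2.05],
 [0.7, -2.05, 5.8]]


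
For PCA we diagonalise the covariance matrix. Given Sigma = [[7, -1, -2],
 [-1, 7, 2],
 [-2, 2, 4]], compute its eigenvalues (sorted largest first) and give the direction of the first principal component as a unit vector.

Step 1 — characteristic polynomial p(λ) = det(λI - Sigma) = λ³ - tr·λ² + c_1·λ - det, where tr = trace, c_1 = sum of the principal 2×2 minors, det = det(Sigma):
  tr = 7 + 7 + 4 = 18,
  c_1 = (7·7 - (-1)²) + (7·4 - (-2)²) + (7·4 - (2)²) = 48 + 24 + 24 = 96,
  det = 7·(7·4 - (2)²) - (-1)·((-1)·4 - (2)·(-2)) + (-2)·((-1)·(2) - 7·(-2)) = 7·(24) - (-1)·(0) + (-2)·(12) = 144.
  So p(λ) = λ³ - 18λ² + 96λ - 144.
Step 2 — look for an integer root (rational root theorem: any rational root is an integer divisor of 144). Testing λ = 6:
  p(6) = 216 - 648 + 576 - 144 = 0  ✓
  Dividing out (λ - 6): p(λ) = (λ - 6)(λ² - 12λ + 24).
Step 3 — remaining eigenvalues from the quadratic λ² - 12λ + 24 = 0:
  Δ = 12² - 4·24 = 144 - 96 = 48,  λ = (12 ± √48)/2 = (12 ± 6.9282)/2 ≈ 9.4641 or 2.5359.
  Sorted: λ_1 = 9.4641,  λ_2 = 6,  λ_3 = 2.5359  (check: sum = 18 = tr ✓).

Step 4 — unit eigenvector for λ_1 ≈ 9.4641: v spans the null space of (Sigma - λ_1 I), whose rows are
  r_1 = (-2.4641, -1, -2),  r_2 = (-1, -2.4641, 2),  r_3 = (-2, 2, -5.4641).
  v is orthogonal to every row, so take v ∝ r_1 × r_2 = ((-1)·(2) - (-2)·(-2.4641), (-2)·(-1) - (-2.4641)·(2), (-2.4641)·(-2.4641) - (-1)·(-1)) ≈ (-6.9282, 6.9282, 5.0718).
  Rescale (multiply by -1 so the first nonzero entry is positive): u = (6.9282, -6.9282, -5.0718).
  ||u|| = √((6.9282)² + (-6.9282)² + (-5.0718)²) = √(121.7231) ≈ 11.0328,  v_1 = u/||u|| ≈ (0.628, -0.628, -0.4597) (||v_1|| = 1).

λ_1 = 9.4641,  λ_2 = 6,  λ_3 = 2.5359;  v_1 ≈ (0.628, -0.628, -0.4597)


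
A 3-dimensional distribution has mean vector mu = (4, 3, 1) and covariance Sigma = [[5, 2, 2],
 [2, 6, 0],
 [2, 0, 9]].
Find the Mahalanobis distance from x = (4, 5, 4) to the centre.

Step 1 — centre the observation: (x - mu) = (0, 2, 3).

Step 2 — invert Sigma (cofactor / det for 3×3, or solve directly):
  Sigma^{-1} = [[0.2571, -0.0857, -0.0571],
 [-0.0857, 0.1952, 0.019],
 [-0.0571, 0.019, 0.1238]].

Step 3 — form the quadratic (x - mu)^T · Sigma^{-1} · (x - mu):
  Sigma^{-1} · (x - mu) = (-0.3429, 0.4476, 0.4095).
  (x - mu)^T · [Sigma^{-1} · (x - mu)] = (0)·(-0.3429) + (2)·(0.4476) + (3)·(0.4095) = 2.1238.

Step 4 — take square root: d = √(2.1238) ≈ 1.4573.

d(x, mu) = √(2.1238) ≈ 1.4573


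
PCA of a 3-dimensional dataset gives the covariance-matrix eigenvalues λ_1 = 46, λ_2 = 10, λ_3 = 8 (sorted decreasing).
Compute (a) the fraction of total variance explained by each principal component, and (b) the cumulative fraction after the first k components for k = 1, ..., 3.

Step 1 — total variance = trace(Sigma) = Σ λ_i = 46 + 10 + 8 = 64.

Step 2 — fraction explained by component i = λ_i / Σ λ:
  PC1: 46/64 = 0.7188
  PC2: 10/64 = 0.1562
  PC3: 8/64 = 0.125

Step 3 — cumulative fraction after k components = (λ_1 + ... + λ_k) / Σ λ:
  k = 1: 46/64 = 0.7188
  k = 2: (46 + 10)/64 = 56/64 = 0.875
  k = 3: (46 + 10 + 8)/64 = 64/64 = 1

Summary (fraction, with percent):

explained: PC1 0.7188 (71.88%), PC2 0.1562 (15.62%), PC3 0.125 (12.5%);  cumulative: 0.7188, 0.875, 1


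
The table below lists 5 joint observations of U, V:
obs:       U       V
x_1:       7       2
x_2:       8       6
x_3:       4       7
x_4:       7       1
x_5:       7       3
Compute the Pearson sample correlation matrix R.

Step 1 — column means:
  mean(U) = (7 + 8 + 4 + 7 + 7) / 5 = 33/5 = 6.6
  mean(V) = (2 + 6 + 7 + 1 + 3) / 5 = 19/5 = 3.8

Step 2 — sample variances and covariances s[i,j] = (1/(n-1)) · Σ_k (x_{k,i} - mean_i) · (x_{k,j} - mean_j), with n-1 = 4:
  s[U,U] = ((0.4)·(0.4) + (1.4)·(1.4) + (-2.6)·(-2.6) + (0.4)·(0.4) + (0.4)·(0.4)) / 4 = 9.2/4 = 2.3
  s[U,V] = ((0.4)·(-1.8) + (1.4)·(2.2) + (-2.6)·(3.2) + (0.4)·(-2.8) + (0.4)·(-0.8)) / 4 = -7.4/4 = -1.85
  s[V,V] = ((-1.8)·(-1.8) + (2.2)·(2.2) + (3.2)·(3.2) + (-2.8)·(-2.8) + (-0.8)·(-0.8)) / 4 = 26.8/4 = 6.7
  Sample standard deviations s_i = √(s[i,i]):
  s(U) = √(2.3) = 1.5166
  s(V) = √(6.7) = 2.5884

Step 3 — r_{ij} = s_{ij} / (s_i · s_j):
  r[U,U] = 1 (diagonal).
  r[U,V] = -1.85 / (1.5166 · 2.5884) = -1.85 / 3.9256 = -0.4713
  r[V,V] = 1 (diagonal).

R is symmetric with unit diagonal. Assembling:

R = [[1, -0.4713],
 [-0.4713, 1]]


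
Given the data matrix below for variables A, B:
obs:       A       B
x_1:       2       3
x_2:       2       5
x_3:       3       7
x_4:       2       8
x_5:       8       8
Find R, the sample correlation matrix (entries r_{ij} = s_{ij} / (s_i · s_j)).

Step 1 — column means:
  mean(A) = (2 + 2 + 3 + 2 + 8) / 5 = 17/5 = 3.4
  mean(B) = (3 + 5 + 7 + 8 + 8) / 5 = 31/5 = 6.2

Step 2 — sample variances and covariances s[i,j] = (1/(n-1)) · Σ_k (x_{k,i} - mean_i) · (x_{k,j} - mean_j), with n-1 = 4:
  s[A,A] = ((-1.4)·(-1.4) + (-1.4)·(-1.4) + (-0.4)·(-0.4) + (-1.4)·(-1.4) + (4.6)·(4.6)) / 4 = 27.2/4 = 6.8
  s[A,B] = ((-1.4)·(-3.2) + (-1.4)·(-1.2) + (-0.4)·(0.8) + (-1.4)·(1.8) + (4.6)·(1.8)) / 4 = 11.6/4 = 2.9
  s[B,B] = ((-3.2)·(-3.2) + (-1.2)·(-1.2) + (0.8)·(0.8) + (1.8)·(1.8) + (1.8)·(1.8)) / 4 = 18.8/4 = 4.7
  Sample standard deviations s_i = √(s[i,i]):
  s(A) = √(6.8) = 2.6077
  s(B) = √(4.7) = 2.1679

Step 3 — r_{ij} = s_{ij} / (s_i · s_j):
  r[A,A] = 1 (diagonal).
  r[A,B] = 2.9 / (2.6077 · 2.1679) = 2.9 / 5.6533 = 0.513
  r[B,B] = 1 (diagonal).

R is symmetric with unit diagonal. Assembling:

R = [[1, 0.513],
 [0.513, 1]]


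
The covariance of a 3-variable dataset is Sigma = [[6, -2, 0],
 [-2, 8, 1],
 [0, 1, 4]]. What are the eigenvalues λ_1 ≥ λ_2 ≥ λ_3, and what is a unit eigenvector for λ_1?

Step 1 — characteristic polynomial p(λ) = det(λI - Sigma) = λ³ - tr·λ² + c_1·λ - det, where tr = trace, c_1 = sum of the principal 2×2 minors, det = det(Sigma):
  tr = 6 + 8 + 4 = 18,
  c_1 = (6·8 - (-2)²) + (6·4 - (0)²) + (8·4 - (1)²) = 44 + 24 + 31 = 99,
  det = 6·(8·4 - (1)²) - (-2)·((-2)·4 - (1)·(0)) + (0)·((-2)·(1) - 8·(0)) = 6·(31) - (-2)·(-8) + (0)·(-2) = 170.
  So p(λ) = λ³ - 18λ² + 99λ - 170.
Step 2 — look for an integer root (rational root theorem: any rational root is an integer divisor of 170). Testing λ = 5:
  p(5) = 125 - 450 + 495 - 170 = 0  ✓
  Dividing out (λ - 5): p(λ) = (λ - 5)(λ² - 13λ + 34).
Step 3 — remaining eigenvalues from the quadratic λ² - 13λ + 34 = 0:
  Δ = 13² - 4·34 = 169 - 136 = 33,  λ = (13 ± √33)/2 = (13 ± 5.7446)/2 ≈ 9.3723 or 3.6277.
  Sorted: λ_1 = 9.3723,  λ_2 = 5,  λ_3 = 3.6277  (check: sum = 18 = tr ✓).

Step 4 — unit eigenvector for λ_1 ≈ 9.3723: v spans the null space of (Sigma - λ_1 I), whose rows are
  r_1 = (-3.3723, -2, 0),  r_2 = (-2, -1.3723, 1),  r_3 = (0, 1, -5.3723).
  v is orthogonal to every row, so take v ∝ r_1 × r_2 = ((-2)·(1) - (0)·(-1.3723), (0)·(-2) - (-3.3723)·(1), (-3.3723)·(-1.3723) - (-2)·(-2)) ≈ (-2, 3.3723, 0.6277).
  Rescale (multiply by -1 so the first nonzero entry is positive): u = (2, -3.3723, -0.6277).
  ||u|| = √((2)² + (-3.3723)² + (-0.6277)²) = √(15.7663) ≈ 3.9707,  v_1 = u/||u|| ≈ (0.5037, -0.8493, -0.1581) (||v_1|| = 1).

λ_1 = 9.3723,  λ_2 = 5,  λ_3 = 3.6277;  v_1 ≈ (0.5037, -0.8493, -0.1581)


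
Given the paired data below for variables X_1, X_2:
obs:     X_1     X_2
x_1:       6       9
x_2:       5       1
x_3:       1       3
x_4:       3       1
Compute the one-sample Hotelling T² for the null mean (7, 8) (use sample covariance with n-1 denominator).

Step 1 — sample mean vector:
  mean(X_1) = (6 + 5 + 1 + 3) / 4 = 15/4 = 3.75
  mean(X_2) = (9 + 1 + 3 + 1) / 4 = 14/4 = 3.5
  x̄ = (3.75, 3.5),  deviation x̄ - mu_0 = (3.75, 3.5) - (7, 8) = (-3.25, -4.5).

Step 2 — sample covariance matrix, S[i,j] = (1/(n-1)) · Σ_k (x_{k,i} - mean_i) · (x_{k,j} - mean_j), divisor n-1 = 3:
  S[X_1,X_1] = ((2.25)·(2.25) + (1.25)·(1.25) + (-2.75)·(-2.75) + (-0.75)·(-0.75)) / 3 = 14.75/3 = 4.9167
  S[X_1,X_2] = ((2.25)·(5.5) + (1.25)·(-2.5) + (-2.75)·(-0.5) + (-0.75)·(-2.5)) / 3 = 12.5/3 = 4.1667
  S[X_2,X_2] = ((5.5)·(5.5) + (-2.5)·(-2.5) + (-0.5)·(-0.5) + (-2.5)·(-2.5)) / 3 = 43/3 = 14.3333
  S = [[4.9167, 4.1667],
 [4.1667, 14.3333]].

Step 3 — invert S. det(S) = 4.9167·14.3333 - (4.1667)² = 53.1111.
  S^{-1} = (1/det) · [[d, -b], [-b, a]] = [[0.2699, -0.0785],
 [-0.0785, 0.0926]].

Step 4 — quadratic form (x̄ - mu_0)^T · S^{-1} · (x̄ - mu_0):
  S^{-1} · (x̄ - mu_0) = (-0.5241, -0.1616),
  (x̄ - mu_0)^T · [...] = (-3.25)·(-0.5241) + (-4.5)·(-0.1616) = 2.4304.

Step 5 — scale by n: T² = 4 · 2.4304 = 9.7218.

T² ≈ 9.7218


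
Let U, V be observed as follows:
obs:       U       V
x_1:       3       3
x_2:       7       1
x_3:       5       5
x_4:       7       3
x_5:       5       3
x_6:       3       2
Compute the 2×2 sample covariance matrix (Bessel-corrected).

Step 1 — column means:
  mean(U) = (3 + 7 + 5 + 7 + 5 + 3) / 6 = 30/6 = 5
  mean(V) = (3 + 1 + 5 + 3 + 3 + 2) / 6 = 17/6 = 2.8333

Step 2 — sample covariance S[i,j] = (1/(n-1)) · Σ_k (x_{k,i} - mean_i) · (x_{k,j} - mean_j), with n-1 = 5.
  S[U,U] = ((-2)·(-2) + (2)·(2) + (0)·(0) + (2)·(2) + (0)·(0) + (-2)·(-2)) / 5 = 16/5 = 3.2
  S[U,V] = ((-2)·(0.1667) + (2)·(-1.8333) + (0)·(2.1667) + (2)·(0.1667) + (0)·(0.1667) + (-2)·(-0.8333)) / 5 = -2/5 = -0.4
  S[V,V] = ((0.1667)·(0.1667) + (-1.8333)·(-1.8333) + (2.1667)·(2.1667) + (0.1667)·(0.1667) + (0.1667)·(0.1667) + (-0.8333)·(-0.8333)) / 5 = 8.8333/5 = 1.7667

S is symmetric (S[j,i] = S[i,j]). Assembling:

S = [[3.2, -0.4],
 [-0.4, 1.7667]]
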